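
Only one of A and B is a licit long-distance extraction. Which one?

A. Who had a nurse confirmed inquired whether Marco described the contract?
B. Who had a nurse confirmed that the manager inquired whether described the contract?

In B, the wh-phrase is extracted from inside a wh-island (introduced by "whether"), which blocks movement.
In A, the extraction path crosses only that-complement boundaries, which are transparent.
So A is grammatical.

A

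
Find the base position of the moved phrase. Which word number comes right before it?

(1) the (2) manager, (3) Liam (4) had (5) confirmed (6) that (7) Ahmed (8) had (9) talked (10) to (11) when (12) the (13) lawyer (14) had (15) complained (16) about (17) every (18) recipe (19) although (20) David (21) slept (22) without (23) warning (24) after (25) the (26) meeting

The displaced element is "the manager" (word 2).
It is linked across 1 clause boundary (that).
It functions as the object of the preposition "to" of "talked", so the gap sits immediately after word 10 ("to").
Base order: Liam had confirmed that Ahmed had talked to the manager when the lawyer had complained about every recipe although David slept without warning after the meeting.

10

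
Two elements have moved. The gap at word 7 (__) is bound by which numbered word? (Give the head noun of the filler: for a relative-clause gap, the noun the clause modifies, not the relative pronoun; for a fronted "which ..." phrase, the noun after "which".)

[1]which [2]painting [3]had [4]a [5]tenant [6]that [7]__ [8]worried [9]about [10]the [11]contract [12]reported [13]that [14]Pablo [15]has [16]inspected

5

The marked gap is inside the relative clause, the subject of "worried".
Its filler is the head noun "tenant" (via "that"), at word 5.
(The other dependency links word 2 to a gap after word 16.)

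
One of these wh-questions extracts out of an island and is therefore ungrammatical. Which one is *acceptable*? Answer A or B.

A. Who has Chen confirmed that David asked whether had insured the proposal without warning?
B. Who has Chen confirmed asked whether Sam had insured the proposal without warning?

In A, the wh-phrase is extracted from inside a wh-island (introduced by "whether"), which blocks movement.
In B, the extraction path crosses only that-complement boundaries, which are transparent.
So B is grammatical.

B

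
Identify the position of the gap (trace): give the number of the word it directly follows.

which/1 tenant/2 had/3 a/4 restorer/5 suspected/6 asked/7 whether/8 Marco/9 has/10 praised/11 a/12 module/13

6

The displaced element is "which tenant" (word 2).
It is linked across 1 clause boundary (Ø).
It functions as the subject of "asked", so the gap sits immediately after word 6 ("suspected").
Base order: A restorer had suspected that which tenant asked whether Marco has praised a module.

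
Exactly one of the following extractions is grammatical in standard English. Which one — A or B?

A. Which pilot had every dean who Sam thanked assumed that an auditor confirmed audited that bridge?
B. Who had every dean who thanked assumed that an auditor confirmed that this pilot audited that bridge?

In B, the wh-phrase is extracted from inside a complex-NP island (relative clause) (introduced by "who"), which blocks movement.
In A, the extraction path crosses only that-complement boundaries, which are transparent.
So A is grammatical.

A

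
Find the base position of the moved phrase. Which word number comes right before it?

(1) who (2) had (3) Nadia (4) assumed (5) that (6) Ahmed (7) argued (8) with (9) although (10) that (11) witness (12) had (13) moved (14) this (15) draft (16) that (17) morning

The displaced element is "who" (word 1).
It is linked across 1 clause boundary (that).
It functions as the object of the preposition "with" of "argued", so the gap sits immediately after word 8 ("with").
Base order: Nadia had assumed that Ahmed argued with who although that witness had moved this draft that morning.

8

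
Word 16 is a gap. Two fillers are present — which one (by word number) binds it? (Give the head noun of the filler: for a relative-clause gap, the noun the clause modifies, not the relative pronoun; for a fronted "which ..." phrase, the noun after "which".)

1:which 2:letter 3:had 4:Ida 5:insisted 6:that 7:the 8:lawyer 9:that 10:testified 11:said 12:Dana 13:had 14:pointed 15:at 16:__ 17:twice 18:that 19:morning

2

The marked gap is the object of the preposition "at" of "pointed".
Its filler is the fronted wh-phrase "which letter", at word 2.
(The other dependency links word 8 to a gap after word 9.)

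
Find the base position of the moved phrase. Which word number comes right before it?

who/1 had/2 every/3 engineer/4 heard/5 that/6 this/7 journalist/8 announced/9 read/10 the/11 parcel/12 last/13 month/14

9

The displaced element is "who" (word 1).
It is linked across 2 clause boundaries (that → Ø).
It functions as the subject of "read", so the gap sits immediately after word 9 ("announced").
Base order: Every engineer had heard that this journalist announced that who read the parcel last month.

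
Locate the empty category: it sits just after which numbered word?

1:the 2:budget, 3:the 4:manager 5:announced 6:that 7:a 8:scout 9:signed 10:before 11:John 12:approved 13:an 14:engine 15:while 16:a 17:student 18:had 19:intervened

9

The displaced element is "the budget" (word 2).
It is linked across 1 clause boundary (that).
It functions as the direct object of "signed", so the gap sits immediately after word 9 ("signed").
Base order: The manager announced that a scout signed the budget before John approved an engine while a student had intervened.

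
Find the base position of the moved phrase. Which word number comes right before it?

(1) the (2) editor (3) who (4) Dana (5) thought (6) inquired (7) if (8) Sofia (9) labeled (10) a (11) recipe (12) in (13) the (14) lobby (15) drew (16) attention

5

The displaced element is "the editor" (word 2).
It is linked across 1 clause boundary (Ø).
It functions as the subject of "inquired", so the gap sits immediately after word 5 ("thought").
Base order: Dana thought that the editor inquired if Sofia labeled a recipe in the lobby.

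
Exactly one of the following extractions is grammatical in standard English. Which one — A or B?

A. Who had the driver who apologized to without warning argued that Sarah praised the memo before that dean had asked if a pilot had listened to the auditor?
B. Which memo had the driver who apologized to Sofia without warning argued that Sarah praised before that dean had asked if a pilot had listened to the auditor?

In A, the wh-phrase is extracted from inside a complex-NP island (relative clause) (introduced by "who"), which blocks movement.
In B, the extraction path crosses only that-complement boundaries, which are transparent.
So B is grammatical.

B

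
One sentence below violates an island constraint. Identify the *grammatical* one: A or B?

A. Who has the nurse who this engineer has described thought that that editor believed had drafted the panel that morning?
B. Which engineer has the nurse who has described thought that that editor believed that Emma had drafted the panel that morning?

A

In B, the wh-phrase is extracted from inside a complex-NP island (relative clause) (introduced by "who"), which blocks movement.
In A, the extraction path crosses only that-complement boundaries, which are transparent.
So A is grammatical.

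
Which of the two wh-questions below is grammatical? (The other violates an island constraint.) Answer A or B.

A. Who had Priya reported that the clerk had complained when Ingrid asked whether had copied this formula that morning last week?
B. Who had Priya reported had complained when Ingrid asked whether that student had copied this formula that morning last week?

In A, the wh-phrase is extracted from inside an adjunct island (introduced by "when"), which blocks movement.
In B, the extraction path crosses only that-complement boundaries, which are transparent.
So B is grammatical.

B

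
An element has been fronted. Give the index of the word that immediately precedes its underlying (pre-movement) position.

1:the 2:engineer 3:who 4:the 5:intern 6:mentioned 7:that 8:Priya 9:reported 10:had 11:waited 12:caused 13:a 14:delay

The displaced element is "the engineer" (word 2).
It is linked across 2 clause boundaries (that → Ø).
It functions as the subject of "waited", so the gap sits immediately after word 9 ("reported").
Base order: The intern mentioned that Priya reported the engineer had waited.

9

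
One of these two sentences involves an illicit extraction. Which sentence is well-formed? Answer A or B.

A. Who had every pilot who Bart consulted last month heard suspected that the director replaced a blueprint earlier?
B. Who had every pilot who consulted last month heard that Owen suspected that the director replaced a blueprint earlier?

A

In B, the wh-phrase is extracted from inside a complex-NP island (relative clause) (introduced by "who"), which blocks movement.
In A, the extraction path crosses only that-complement boundaries, which are transparent.
So A is grammatical.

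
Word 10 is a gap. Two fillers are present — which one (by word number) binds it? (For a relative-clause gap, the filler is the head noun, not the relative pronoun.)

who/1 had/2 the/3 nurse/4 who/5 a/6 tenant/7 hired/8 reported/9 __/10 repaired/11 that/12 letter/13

The marked gap is the subject of "repaired".
Its filler is the fronted wh-phrase "who", at word 1.
(The other dependency links word 4 to a gap after word 8.)

1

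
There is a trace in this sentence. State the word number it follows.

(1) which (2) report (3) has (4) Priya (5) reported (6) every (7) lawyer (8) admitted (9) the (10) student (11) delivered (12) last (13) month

11

The displaced element is "which report" (word 2).
It is linked across 2 clause boundaries (Ø → Ø).
It functions as the direct object of "delivered", so the gap sits immediately after word 11 ("delivered").
Base order: Priya has reported every lawyer admitted the student delivered which report last month.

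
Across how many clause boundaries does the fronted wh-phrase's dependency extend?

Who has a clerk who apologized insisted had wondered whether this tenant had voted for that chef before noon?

1

"who" is extracted from the subject of "wondered".
Boundaries crossed, outermost first: [Ø] — 1 in total.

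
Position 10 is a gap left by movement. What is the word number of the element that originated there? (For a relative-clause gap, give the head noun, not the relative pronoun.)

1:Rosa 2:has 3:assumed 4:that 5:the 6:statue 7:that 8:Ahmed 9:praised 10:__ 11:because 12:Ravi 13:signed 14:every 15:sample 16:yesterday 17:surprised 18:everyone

The gap at 10 is the object of "praised", inside a relative clause.
The relative pronoun is "that" (word 7); it is bound by the head noun immediately before it.
Its filler is the head noun "statue", at word 6.

6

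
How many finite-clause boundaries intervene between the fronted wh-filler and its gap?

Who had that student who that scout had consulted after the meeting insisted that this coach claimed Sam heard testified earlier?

3

"who" is extracted from the subject of "testified".
Boundaries crossed, outermost first: [that], [Ø], [Ø] — 3 in total.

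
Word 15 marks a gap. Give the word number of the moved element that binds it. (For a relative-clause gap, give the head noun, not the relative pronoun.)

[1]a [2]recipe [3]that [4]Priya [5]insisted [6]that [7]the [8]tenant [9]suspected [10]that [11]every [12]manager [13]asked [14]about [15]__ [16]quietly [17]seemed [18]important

The gap at 15 is the prepositional object of "asked", inside a relative clause.
The relative pronoun is "that" (word 3); it is bound by the head noun immediately before it.
Its filler is the head noun "recipe", at word 2.

2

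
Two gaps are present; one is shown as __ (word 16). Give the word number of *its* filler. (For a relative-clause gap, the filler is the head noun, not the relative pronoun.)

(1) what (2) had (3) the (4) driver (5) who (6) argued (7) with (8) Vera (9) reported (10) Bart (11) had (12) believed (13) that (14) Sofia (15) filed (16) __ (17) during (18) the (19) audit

The marked gap is the direct object of "filed".
Its filler is the fronted wh-phrase "what", at word 1.
(The other dependency links word 4 to a gap after word 5.)

1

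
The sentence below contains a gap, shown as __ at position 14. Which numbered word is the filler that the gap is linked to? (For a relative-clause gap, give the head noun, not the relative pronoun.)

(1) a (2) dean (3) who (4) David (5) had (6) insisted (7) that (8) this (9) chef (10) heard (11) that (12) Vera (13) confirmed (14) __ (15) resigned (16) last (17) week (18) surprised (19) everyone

2

The gap at 14 is the subject of "resigned", inside a relative clause.
The relative pronoun is "who" (word 3); it is bound by the head noun immediately before it.
Its filler is the head noun "dean", at word 2.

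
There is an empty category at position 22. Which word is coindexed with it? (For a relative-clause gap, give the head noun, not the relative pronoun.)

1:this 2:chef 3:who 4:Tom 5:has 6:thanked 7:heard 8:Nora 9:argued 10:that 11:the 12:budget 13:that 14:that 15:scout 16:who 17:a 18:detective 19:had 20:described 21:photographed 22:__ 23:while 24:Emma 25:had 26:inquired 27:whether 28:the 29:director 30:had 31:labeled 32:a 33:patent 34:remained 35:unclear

12

The gap at 22 is the object of "photographed", inside a relative clause.
The relative pronoun is "that" (word 13); it is bound by the head noun immediately before it.
Its filler is the head noun "budget", at word 12.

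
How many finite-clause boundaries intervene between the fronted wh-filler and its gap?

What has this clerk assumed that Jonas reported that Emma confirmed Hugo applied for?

"what" is extracted from the PP object of "applied".
Boundaries crossed, outermost first: [that], [that], [Ø] — 3 in total.

3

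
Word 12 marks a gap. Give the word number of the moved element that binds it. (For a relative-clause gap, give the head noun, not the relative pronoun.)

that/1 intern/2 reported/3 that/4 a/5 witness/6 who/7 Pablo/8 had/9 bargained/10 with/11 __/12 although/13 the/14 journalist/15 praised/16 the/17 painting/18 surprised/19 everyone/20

6

The gap at 12 is the prepositional object of "bargained", inside a relative clause.
The relative pronoun is "who" (word 7); it is bound by the head noun immediately before it.
Its filler is the head noun "witness", at word 6.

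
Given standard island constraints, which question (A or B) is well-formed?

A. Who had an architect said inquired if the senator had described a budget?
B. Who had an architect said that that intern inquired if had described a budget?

A

In B, the wh-phrase is extracted from inside a wh-island (introduced by "if"), which blocks movement.
In A, the extraction path crosses only that-complement boundaries, which are transparent.
So A is grammatical.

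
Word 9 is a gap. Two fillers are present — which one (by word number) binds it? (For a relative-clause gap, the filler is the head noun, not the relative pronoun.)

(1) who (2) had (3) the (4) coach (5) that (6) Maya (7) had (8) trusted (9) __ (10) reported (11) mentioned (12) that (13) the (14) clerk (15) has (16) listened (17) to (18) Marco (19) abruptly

The marked gap is inside the relative clause, the direct object of "trusted".
Its filler is the head noun "coach" (via "that"), at word 4.
(The other dependency links word 1 to a gap after word 10.)

4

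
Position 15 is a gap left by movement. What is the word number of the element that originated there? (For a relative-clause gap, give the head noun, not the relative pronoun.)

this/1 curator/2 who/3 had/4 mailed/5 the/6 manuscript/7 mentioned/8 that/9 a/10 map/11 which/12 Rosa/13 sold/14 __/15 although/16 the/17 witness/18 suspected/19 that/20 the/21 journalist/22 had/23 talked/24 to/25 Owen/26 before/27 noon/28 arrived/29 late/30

11

The gap at 15 is the object of "sold", inside a relative clause.
The relative pronoun is "which" (word 12); it is bound by the head noun immediately before it.
Its filler is the head noun "map", at word 11.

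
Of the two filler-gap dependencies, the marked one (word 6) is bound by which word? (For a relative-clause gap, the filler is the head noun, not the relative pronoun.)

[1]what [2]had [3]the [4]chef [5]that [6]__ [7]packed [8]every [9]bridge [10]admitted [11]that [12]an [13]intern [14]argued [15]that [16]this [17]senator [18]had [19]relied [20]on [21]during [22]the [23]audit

4

The marked gap is inside the relative clause, the subject of "packed".
Its filler is the head noun "chef" (via "that"), at word 4.
(The other dependency links word 1 to a gap after word 20.)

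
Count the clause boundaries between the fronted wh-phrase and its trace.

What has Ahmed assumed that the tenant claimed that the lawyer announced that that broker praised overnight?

"what" is extracted from the object of "praised".
Boundaries crossed, outermost first: [that], [that], [that] — 3 in total.

3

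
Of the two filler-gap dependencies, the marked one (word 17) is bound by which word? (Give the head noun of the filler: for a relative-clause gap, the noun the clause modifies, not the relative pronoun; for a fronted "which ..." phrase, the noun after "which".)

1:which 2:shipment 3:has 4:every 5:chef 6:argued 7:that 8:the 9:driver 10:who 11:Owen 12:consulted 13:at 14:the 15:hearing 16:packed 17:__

The marked gap is the direct object of "packed".
Its filler is the fronted wh-phrase "which shipment", at word 2.
(The other dependency links word 9 to a gap after word 12.)

2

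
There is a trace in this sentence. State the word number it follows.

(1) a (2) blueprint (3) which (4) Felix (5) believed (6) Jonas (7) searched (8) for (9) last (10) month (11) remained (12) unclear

8

The displaced element is "a blueprint" (word 2).
It is linked across 1 clause boundary (Ø).
It functions as the object of the preposition "for" of "searched", so the gap sits immediately after word 8 ("for").
Base order: Felix believed Jonas searched for a blueprint last month.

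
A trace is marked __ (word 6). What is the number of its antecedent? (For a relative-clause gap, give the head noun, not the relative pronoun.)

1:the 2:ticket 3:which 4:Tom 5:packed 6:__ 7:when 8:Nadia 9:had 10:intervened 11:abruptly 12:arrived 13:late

2

The gap at 6 is the object of "packed", inside a relative clause.
The relative pronoun is "which" (word 3); it is bound by the head noun immediately before it.
Its filler is the head noun "ticket", at word 2.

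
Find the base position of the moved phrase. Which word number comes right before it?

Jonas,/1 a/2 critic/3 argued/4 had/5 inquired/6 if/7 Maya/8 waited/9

4

The displaced element is "Jonas" (word 1).
It is linked across 1 clause boundary (Ø).
It functions as the subject of "inquired", so the gap sits immediately after word 4 ("argued").
Base order: A critic argued that Jonas had inquired if Maya waited.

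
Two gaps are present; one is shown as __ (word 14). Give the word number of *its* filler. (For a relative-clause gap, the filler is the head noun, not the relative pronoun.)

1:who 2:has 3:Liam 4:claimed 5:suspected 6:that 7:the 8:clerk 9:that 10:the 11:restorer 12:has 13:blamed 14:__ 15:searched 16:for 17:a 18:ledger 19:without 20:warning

The marked gap is inside the relative clause, the direct object of "blamed".
Its filler is the head noun "clerk" (via "that"), at word 8.
(The other dependency links word 1 to a gap after word 4.)

8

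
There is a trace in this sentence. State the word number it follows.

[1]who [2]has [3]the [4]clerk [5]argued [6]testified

The displaced element is "who" (word 1).
It is linked across 1 clause boundary (Ø).
It functions as the subject of "testified", so the gap sits immediately after word 5 ("argued").
Base order: The clerk has argued that who testified.

5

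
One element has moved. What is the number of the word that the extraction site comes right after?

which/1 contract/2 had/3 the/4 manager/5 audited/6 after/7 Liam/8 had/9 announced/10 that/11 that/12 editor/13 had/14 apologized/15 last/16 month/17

The displaced element is "which contract" (word 2).
It functions as the direct object of "audited", so the gap sits immediately after word 6 ("audited").
Base order: The manager had audited which contract after Liam had announced that that editor had apologized last month.

6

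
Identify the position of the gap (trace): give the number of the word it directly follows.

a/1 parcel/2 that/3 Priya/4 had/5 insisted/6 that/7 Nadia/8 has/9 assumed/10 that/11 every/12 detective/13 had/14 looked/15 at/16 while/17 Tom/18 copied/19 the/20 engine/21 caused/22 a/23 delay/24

16

The displaced element is "a parcel" (word 2).
It is linked across 2 clause boundaries (that → that).
It functions as the object of the preposition "at" of "looked", so the gap sits immediately after word 16 ("at").
Base order: Priya had insisted that Nadia has assumed that every detective had looked at a parcel while Tom copied the engine.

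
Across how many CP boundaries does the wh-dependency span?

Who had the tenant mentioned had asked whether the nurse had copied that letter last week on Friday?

1

"who" is extracted from the subject of "asked".
Boundaries crossed, outermost first: [Ø] — 1 in total.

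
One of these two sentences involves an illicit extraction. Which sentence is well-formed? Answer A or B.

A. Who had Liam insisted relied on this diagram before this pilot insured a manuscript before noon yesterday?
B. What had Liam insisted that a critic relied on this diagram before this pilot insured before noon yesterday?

In B, the wh-phrase is extracted from inside an adjunct island (introduced by "before"), which blocks movement.
In A, the extraction path crosses only that-complement boundaries, which are transparent.
So A is grammatical.

A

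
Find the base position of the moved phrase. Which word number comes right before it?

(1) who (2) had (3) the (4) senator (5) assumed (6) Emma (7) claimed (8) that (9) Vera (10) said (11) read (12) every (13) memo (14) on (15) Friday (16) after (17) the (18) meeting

The displaced element is "who" (word 1).
It is linked across 3 clause boundaries (Ø → that → Ø).
It functions as the subject of "read", so the gap sits immediately after word 10 ("said").
Base order: The senator had assumed Emma claimed that Vera said that who read every memo on Friday after the meeting.

10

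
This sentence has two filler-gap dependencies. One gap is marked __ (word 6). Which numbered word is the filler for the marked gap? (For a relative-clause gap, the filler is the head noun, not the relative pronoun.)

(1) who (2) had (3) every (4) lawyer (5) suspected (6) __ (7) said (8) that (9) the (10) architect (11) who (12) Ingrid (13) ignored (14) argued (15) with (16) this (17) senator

1

The marked gap is the subject of "said".
Its filler is the fronted wh-phrase "who", at word 1.
(The other dependency links word 10 to a gap after word 13.)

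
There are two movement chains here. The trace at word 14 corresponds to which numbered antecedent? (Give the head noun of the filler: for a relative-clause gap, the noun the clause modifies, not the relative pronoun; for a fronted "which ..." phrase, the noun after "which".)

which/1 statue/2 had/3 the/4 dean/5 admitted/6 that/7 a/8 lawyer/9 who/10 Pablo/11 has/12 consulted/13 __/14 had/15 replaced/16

The marked gap is inside the relative clause, the direct object of "consulted".
Its filler is the head noun "lawyer" (via "who"), at word 9.
(The other dependency links word 2 to a gap after word 16.)

9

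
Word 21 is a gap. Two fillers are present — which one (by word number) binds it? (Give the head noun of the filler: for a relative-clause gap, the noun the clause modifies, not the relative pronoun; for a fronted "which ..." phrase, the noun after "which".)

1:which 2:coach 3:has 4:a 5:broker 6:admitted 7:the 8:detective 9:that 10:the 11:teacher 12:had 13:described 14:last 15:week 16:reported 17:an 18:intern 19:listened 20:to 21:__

2

The marked gap is the object of the preposition "to" of "listened".
Its filler is the fronted wh-phrase "which coach", at word 2.
(The other dependency links word 8 to a gap after word 13.)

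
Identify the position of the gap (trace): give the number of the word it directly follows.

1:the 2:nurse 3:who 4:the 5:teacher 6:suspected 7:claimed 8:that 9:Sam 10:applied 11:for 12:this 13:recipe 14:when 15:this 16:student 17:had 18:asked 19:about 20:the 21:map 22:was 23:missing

6

The displaced element is "the nurse" (word 2).
It is linked across 1 clause boundary (Ø).
It functions as the subject of "claimed", so the gap sits immediately after word 6 ("suspected").
Base order: The teacher suspected the nurse claimed that Sam applied for this recipe when this student had asked about the map.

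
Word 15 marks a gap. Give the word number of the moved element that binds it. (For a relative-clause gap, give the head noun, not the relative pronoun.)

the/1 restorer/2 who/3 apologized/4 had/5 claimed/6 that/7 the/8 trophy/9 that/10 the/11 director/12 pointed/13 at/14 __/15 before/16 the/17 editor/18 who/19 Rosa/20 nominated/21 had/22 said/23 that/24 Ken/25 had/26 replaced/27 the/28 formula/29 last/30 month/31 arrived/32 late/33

9

The gap at 15 is the prepositional object of "pointed", inside a relative clause.
The relative pronoun is "that" (word 10); it is bound by the head noun immediately before it.
Its filler is the head noun "trophy", at word 9.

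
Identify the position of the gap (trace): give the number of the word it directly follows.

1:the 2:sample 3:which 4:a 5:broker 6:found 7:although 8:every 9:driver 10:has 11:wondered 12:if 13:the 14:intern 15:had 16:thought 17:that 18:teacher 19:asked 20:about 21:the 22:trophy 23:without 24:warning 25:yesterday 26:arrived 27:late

The displaced element is "the sample" (word 2).
It functions as the direct object of "found", so the gap sits immediately after word 6 ("found").
Base order: A broker found the sample although every driver has wondered if the intern had thought that teacher asked about the trophy without warning yesterday.

6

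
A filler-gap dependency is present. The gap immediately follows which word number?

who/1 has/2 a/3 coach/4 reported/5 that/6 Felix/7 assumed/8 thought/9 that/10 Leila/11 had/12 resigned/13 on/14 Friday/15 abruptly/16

8

The displaced element is "who" (word 1).
It is linked across 2 clause boundaries (that → Ø).
It functions as the subject of "thought", so the gap sits immediately after word 8 ("assumed").
Base order: A coach has reported that Felix assumed that who thought that Leila had resigned on Friday abruptly.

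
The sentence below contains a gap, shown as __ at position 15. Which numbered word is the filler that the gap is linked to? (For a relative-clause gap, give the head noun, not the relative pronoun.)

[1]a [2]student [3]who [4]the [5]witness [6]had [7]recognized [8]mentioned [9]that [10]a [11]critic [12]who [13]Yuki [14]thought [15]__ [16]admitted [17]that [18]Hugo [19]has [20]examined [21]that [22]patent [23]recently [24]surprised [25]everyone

The gap at 15 is the subject of "admitted", inside a relative clause.
The relative pronoun is "who" (word 12); it is bound by the head noun immediately before it.
Its filler is the head noun "critic", at word 11.

11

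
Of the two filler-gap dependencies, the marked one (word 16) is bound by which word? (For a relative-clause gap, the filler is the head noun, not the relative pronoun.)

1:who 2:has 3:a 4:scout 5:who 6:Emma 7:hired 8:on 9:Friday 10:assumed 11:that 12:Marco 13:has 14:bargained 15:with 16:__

The marked gap is the object of the preposition "with" of "bargained".
Its filler is the fronted wh-phrase "who", at word 1.
(The other dependency links word 4 to a gap after word 7.)

1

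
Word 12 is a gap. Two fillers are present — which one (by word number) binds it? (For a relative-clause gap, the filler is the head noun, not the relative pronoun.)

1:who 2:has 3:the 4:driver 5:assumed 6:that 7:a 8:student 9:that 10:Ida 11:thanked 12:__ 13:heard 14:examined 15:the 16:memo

The marked gap is inside the relative clause, the direct object of "thanked".
Its filler is the head noun "student" (via "that"), at word 8.
(The other dependency links word 1 to a gap after word 13.)

8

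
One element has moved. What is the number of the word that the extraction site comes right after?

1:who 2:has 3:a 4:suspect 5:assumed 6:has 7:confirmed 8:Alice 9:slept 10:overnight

5

The displaced element is "who" (word 1).
It is linked across 1 clause boundary (Ø).
It functions as the subject of "confirmed", so the gap sits immediately after word 5 ("assumed").
Base order: A suspect has assumed that who has confirmed Alice slept overnight.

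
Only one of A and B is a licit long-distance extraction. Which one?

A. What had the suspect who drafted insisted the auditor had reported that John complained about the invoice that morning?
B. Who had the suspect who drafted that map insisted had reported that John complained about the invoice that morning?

In A, the wh-phrase is extracted from inside a complex-NP island (relative clause) (introduced by "who"), which blocks movement.
In B, the extraction path crosses only that-complement boundaries, which are transparent.
So B is grammatical.

B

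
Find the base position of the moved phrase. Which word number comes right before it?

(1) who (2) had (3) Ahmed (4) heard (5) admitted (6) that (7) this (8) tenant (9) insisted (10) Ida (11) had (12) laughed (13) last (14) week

4

The displaced element is "who" (word 1).
It is linked across 1 clause boundary (Ø).
It functions as the subject of "admitted", so the gap sits immediately after word 4 ("heard").
Base order: Ahmed had heard that who admitted that this tenant insisted Ida had laughed last week.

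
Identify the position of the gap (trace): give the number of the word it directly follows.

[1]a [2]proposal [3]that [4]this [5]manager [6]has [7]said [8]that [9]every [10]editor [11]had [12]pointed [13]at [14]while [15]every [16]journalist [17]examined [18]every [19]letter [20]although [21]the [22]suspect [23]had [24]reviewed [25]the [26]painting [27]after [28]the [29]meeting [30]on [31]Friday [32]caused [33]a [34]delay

13

The displaced element is "a proposal" (word 2).
It is linked across 1 clause boundary (that).
It functions as the object of the preposition "at" of "pointed", so the gap sits immediately after word 13 ("at").
Base order: This manager has said that every editor had pointed at a proposal while every journalist examined every letter although the suspect had reviewed the painting after the meeting on Friday.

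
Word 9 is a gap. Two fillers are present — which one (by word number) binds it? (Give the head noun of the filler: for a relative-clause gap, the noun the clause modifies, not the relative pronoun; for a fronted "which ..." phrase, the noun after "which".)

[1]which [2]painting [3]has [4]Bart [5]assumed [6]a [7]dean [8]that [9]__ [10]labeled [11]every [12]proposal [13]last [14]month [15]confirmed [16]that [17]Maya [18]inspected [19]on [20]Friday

The marked gap is inside the relative clause, the subject of "labeled".
Its filler is the head noun "dean" (via "that"), at word 7.
(The other dependency links word 2 to a gap after word 18.)

7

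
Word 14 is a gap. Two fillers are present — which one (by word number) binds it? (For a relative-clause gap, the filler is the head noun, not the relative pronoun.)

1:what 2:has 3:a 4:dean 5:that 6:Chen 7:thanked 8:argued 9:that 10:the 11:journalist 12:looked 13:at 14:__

The marked gap is the object of the preposition "at" of "looked".
Its filler is the fronted wh-phrase "what", at word 1.
(The other dependency links word 4 to a gap after word 7.)

1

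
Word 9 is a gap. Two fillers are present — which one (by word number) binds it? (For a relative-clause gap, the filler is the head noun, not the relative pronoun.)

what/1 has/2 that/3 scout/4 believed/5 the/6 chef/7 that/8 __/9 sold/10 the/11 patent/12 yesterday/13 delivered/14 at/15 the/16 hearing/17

7

The marked gap is inside the relative clause, the subject of "sold".
Its filler is the head noun "chef" (via "that"), at word 7.
(The other dependency links word 1 to a gap after word 14.)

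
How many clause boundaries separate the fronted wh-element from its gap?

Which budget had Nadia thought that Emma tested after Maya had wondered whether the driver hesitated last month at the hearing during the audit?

1

"which budget" is extracted from the object of "tested".
Boundaries crossed, outermost first: [that] — 1 in total.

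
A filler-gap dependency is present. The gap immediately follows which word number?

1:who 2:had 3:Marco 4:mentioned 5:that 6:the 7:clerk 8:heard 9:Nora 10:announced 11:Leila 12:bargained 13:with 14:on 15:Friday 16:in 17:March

13

The displaced element is "who" (word 1).
It is linked across 3 clause boundaries (that → Ø → Ø).
It functions as the object of the preposition "with" of "bargained", so the gap sits immediately after word 13 ("with").
Base order: Marco had mentioned that the clerk heard Nora announced Leila bargained with who on Friday in March.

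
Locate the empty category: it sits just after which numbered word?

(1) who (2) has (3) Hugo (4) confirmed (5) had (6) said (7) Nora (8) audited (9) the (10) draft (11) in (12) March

4

The displaced element is "who" (word 1).
It is linked across 1 clause boundary (Ø).
It functions as the subject of "said", so the gap sits immediately after word 4 ("confirmed").
Base order: Hugo has confirmed who had said Nora audited the draft in March.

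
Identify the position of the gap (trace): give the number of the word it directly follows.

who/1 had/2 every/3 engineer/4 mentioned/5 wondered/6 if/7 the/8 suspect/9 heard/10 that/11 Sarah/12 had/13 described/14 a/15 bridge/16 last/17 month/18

5

The displaced element is "who" (word 1).
It is linked across 1 clause boundary (Ø).
It functions as the subject of "wondered", so the gap sits immediately after word 5 ("mentioned").
Base order: Every engineer had mentioned that who wondered if the suspect heard that Sarah had described a bridge last month.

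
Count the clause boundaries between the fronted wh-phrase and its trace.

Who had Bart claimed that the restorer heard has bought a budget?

2

"who" is extracted from the subject of "bought".
Boundaries crossed, outermost first: [that], [Ø] — 2 in total.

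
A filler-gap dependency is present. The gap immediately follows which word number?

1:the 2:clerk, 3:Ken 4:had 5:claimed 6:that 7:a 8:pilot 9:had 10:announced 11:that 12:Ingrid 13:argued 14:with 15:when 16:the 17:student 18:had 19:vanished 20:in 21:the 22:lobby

The displaced element is "the clerk" (word 2).
It is linked across 2 clause boundaries (that → that).
It functions as the object of the preposition "with" of "argued", so the gap sits immediately after word 14 ("with").
Base order: Ken had claimed that a pilot had announced that Ingrid argued with the clerk when the student had vanished in the lobby.

14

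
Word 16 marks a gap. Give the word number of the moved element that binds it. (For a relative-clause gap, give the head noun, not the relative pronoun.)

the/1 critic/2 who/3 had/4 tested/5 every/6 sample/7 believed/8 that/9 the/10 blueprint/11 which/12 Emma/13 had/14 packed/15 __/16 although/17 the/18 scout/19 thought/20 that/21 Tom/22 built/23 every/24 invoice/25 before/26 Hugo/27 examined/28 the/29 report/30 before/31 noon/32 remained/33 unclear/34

The gap at 16 is the object of "packed", inside a relative clause.
The relative pronoun is "which" (word 12); it is bound by the head noun immediately before it.
Its filler is the head noun "blueprint", at word 11.

11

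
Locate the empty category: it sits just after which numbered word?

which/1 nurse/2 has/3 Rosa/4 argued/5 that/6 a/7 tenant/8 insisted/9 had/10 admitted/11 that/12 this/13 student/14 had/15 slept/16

The displaced element is "which nurse" (word 2).
It is linked across 2 clause boundaries (that → Ø).
It functions as the subject of "admitted", so the gap sits immediately after word 9 ("insisted").
Base order: Rosa has argued that a tenant insisted that which nurse had admitted that this student had slept.

9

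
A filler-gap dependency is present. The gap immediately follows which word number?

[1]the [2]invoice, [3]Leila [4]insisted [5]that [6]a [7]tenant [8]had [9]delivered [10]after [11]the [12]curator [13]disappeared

The displaced element is "the invoice" (word 2).
It is linked across 1 clause boundary (that).
It functions as the direct object of "delivered", so the gap sits immediately after word 9 ("delivered").
Base order: Leila insisted that a tenant had delivered the invoice after the curator disappeared.

9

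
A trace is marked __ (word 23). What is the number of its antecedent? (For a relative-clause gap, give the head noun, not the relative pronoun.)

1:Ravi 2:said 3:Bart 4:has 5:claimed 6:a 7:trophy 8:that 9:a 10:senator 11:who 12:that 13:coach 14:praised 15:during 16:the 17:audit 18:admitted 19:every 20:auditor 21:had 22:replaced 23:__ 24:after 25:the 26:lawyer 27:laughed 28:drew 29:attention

The gap at 23 is the object of "replaced", inside a relative clause.
The relative pronoun is "that" (word 8); it is bound by the head noun immediately before it.
Its filler is the head noun "trophy", at word 7.

7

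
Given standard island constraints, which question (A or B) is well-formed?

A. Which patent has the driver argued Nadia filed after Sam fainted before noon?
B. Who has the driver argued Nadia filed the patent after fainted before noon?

A

In B, the wh-phrase is extracted from inside an adjunct island (introduced by "after"), which blocks movement.
In A, the extraction path crosses only that-complement boundaries, which are transparent.
So A is grammatical.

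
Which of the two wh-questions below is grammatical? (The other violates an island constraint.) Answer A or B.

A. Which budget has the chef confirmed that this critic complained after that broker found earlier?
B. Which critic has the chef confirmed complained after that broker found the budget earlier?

B

In A, the wh-phrase is extracted from inside an adjunct island (introduced by "after"), which blocks movement.
In B, the extraction path crosses only that-complement boundaries, which are transparent.
So B is grammatical.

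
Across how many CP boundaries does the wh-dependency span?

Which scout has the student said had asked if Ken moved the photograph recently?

1

"which scout" is extracted from the subject of "asked".
Boundaries crossed, outermost first: [Ø] — 1 in total.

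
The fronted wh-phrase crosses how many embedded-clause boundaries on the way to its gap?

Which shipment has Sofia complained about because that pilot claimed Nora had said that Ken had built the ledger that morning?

0

"which shipment" originates inside the matrix clause — no clause boundary is crossed.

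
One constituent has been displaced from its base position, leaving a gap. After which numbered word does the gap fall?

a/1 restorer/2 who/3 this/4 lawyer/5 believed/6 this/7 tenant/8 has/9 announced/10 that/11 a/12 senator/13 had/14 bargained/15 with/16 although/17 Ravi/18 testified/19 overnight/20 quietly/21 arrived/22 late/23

The displaced element is "a restorer" (word 2).
It is linked across 2 clause boundaries (Ø → that).
It functions as the object of the preposition "with" of "bargained", so the gap sits immediately after word 16 ("with").
Base order: This lawyer believed this tenant has announced that a senator had bargained with a restorer although Ravi testified overnight quietly.

16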